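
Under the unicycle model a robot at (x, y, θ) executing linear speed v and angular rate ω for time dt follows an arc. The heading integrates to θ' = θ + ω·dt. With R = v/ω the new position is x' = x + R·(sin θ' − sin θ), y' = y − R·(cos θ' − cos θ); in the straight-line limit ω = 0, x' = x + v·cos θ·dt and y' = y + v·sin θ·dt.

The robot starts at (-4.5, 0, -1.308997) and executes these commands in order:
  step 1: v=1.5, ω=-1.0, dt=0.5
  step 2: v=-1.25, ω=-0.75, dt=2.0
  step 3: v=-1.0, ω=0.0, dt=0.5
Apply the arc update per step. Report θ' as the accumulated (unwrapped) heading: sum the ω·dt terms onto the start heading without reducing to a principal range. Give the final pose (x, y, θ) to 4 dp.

step 1: θ'=-1.8090 (R=-1.5000) → pose (-4.4912, -0.7422, -1.8090)
step 2: θ'=-3.3090 (R=1.6667) → pose (-2.5939, 0.5079, -3.3090)
step 3: θ'=-3.3090 (straight) → pose (-2.1009, 0.4246, -3.3090)

(-2.1009, 0.4246, -3.3090)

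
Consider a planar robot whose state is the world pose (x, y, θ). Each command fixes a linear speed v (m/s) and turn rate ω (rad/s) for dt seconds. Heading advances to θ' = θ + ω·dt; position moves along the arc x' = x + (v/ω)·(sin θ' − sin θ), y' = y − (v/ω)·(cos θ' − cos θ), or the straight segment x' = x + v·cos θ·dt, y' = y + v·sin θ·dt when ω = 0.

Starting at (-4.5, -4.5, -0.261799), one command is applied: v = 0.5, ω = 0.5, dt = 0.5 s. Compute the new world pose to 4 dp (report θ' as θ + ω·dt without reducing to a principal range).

(-4.2530, -4.5340, -0.0118)

θ' = -0.2618 + 0.5·0.5 = -0.0118
R = v/ω = 0.5/0.5 = 1.0000
x' = -4.5 + 1.0000·(sin -0.0118 − sin -0.2618) = -4.2530
y' = -4.5 − 1.0000·(cos -0.0118 − cos -0.2618) = -4.5340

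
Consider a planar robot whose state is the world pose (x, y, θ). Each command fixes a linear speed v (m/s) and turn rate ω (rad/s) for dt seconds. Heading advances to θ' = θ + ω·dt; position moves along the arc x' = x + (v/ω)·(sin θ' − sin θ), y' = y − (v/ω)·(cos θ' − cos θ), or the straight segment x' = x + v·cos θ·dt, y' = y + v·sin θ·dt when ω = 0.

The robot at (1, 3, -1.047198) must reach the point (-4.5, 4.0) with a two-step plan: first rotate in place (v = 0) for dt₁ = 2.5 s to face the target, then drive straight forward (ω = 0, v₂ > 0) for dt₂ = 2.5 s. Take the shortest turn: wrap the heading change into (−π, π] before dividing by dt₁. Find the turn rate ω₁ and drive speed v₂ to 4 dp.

ω₁ = -0.9097, v₂ = 2.2361

heading to target = atan2(4−3, -4.5−1) = 2.9617
Δθ = wrap(2.9617 − -1.0472) = -2.2742; ω₁ = Δθ/dt₁ = -0.9097
distance = √((-4.5−1)² + (4−3)²) = 5.5902; v₂ = distance/dt₂ = 2.2361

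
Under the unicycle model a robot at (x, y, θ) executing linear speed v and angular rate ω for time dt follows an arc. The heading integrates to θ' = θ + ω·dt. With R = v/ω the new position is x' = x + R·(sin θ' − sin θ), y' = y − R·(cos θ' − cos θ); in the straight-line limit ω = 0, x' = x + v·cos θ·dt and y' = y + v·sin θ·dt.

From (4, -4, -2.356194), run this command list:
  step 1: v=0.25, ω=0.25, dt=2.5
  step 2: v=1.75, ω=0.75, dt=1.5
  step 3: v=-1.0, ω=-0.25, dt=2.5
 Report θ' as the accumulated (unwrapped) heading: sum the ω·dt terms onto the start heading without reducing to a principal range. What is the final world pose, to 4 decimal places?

step 1: θ'=-1.7312 (R=1.0000) → pose (3.7199, -4.5474, -1.7312)
step 2: θ'=-0.6062 (R=2.3333) → pose (4.6939, -6.8376, -0.6062)
step 3: θ'=-1.2312 (R=4.0000) → pose (3.2013, -4.8828, -1.2312)

(3.2013, -4.8828, -1.2312)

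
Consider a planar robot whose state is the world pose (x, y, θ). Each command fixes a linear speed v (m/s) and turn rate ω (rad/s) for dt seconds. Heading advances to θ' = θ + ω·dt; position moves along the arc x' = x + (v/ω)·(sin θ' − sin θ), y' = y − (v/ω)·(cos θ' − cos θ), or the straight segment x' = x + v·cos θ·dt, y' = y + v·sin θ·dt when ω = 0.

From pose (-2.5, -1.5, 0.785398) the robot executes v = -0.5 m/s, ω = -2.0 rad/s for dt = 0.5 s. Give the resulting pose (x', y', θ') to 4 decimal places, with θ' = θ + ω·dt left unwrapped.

(-2.7300, -1.5675, -0.2146)

θ' = 0.7854 + -2.0·0.5 = -0.2146
R = v/ω = -0.5/-2.0 = 0.2500
x' = -2.5 + 0.2500·(sin -0.2146 − sin 0.7854) = -2.7300
y' = -1.5 − 0.2500·(cos -0.2146 − cos 0.7854) = -1.5675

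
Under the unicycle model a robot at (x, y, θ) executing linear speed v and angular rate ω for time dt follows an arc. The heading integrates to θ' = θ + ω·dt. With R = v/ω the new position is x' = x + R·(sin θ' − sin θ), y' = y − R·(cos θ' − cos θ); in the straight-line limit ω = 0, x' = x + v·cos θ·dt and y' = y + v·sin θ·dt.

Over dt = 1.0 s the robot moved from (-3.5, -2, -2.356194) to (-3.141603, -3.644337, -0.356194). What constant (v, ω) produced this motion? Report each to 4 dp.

v = 2.0000, ω = 2.0000

Δθ = -0.356194 − -2.356194 = 2.000000
ω = Δθ/dt = 2.000000/1.0 = 2.0000
R = −Δy/(cos θ' − cos θ) = 1.0000
v = R·ω = 1.0000·2.0000 = 2.0000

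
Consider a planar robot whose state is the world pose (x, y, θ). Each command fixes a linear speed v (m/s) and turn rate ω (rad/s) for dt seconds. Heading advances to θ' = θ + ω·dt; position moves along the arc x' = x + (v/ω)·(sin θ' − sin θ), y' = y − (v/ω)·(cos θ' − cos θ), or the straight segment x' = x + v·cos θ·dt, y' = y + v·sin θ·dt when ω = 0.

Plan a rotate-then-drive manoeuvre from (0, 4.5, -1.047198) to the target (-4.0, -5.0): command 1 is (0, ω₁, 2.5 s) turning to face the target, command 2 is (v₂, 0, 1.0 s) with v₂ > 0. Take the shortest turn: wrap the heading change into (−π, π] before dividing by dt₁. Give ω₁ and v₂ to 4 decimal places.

ω₁ = -0.3688, v₂ = 10.3078

heading to target = atan2(-5−4.5, -4−0) = -1.9693
Δθ = wrap(-1.9693 − -1.0472) = -0.9221; ω₁ = Δθ/dt₁ = -0.3688
distance = √((-4−0)² + (-5−4.5)²) = 10.3078; v₂ = distance/dt₂ = 10.3078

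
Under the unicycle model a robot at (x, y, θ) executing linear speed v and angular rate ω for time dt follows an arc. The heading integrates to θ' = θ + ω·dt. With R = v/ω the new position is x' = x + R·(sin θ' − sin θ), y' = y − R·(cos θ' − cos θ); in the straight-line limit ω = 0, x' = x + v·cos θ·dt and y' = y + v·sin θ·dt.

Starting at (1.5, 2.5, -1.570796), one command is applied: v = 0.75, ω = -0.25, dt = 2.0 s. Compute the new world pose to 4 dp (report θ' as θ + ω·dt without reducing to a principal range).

(1.1327, 1.0617, -2.0708)

θ' = -1.5708 + -0.25·2.0 = -2.0708
R = v/ω = 0.75/-0.25 = -3.0000
x' = 1.5 + -3.0000·(sin -2.0708 − sin -1.5708) = 1.1327
y' = 2.5 − -3.0000·(cos -2.0708 − cos -1.5708) = 1.0617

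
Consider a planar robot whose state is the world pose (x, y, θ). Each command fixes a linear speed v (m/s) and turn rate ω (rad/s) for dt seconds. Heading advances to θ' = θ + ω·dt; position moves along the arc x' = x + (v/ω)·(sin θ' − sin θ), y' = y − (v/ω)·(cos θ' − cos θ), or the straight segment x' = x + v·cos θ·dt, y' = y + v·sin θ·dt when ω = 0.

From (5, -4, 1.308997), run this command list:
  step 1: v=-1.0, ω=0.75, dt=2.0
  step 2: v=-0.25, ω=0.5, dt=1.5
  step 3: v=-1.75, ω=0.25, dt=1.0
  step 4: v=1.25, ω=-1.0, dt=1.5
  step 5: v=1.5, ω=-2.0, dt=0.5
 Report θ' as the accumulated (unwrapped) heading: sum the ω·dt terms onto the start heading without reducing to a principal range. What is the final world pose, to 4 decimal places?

(5.8455, -3.8494, 1.3090)

step 1: θ'=2.8090 (R=-1.3333) → pose (5.8526, -5.6054, 2.8090)
step 2: θ'=3.5590 (R=-0.5000) → pose (6.2185, -5.5898, 3.5590)
step 3: θ'=3.8090 (R=-7.0000) → pose (7.7134, -4.6888, 3.8090)
step 4: θ'=2.3090 (R=-1.2500) → pose (6.0151, -4.5482, 2.3090)
step 5: θ'=1.3090 (R=-0.7500) → pose (5.8455, -3.8494, 1.3090)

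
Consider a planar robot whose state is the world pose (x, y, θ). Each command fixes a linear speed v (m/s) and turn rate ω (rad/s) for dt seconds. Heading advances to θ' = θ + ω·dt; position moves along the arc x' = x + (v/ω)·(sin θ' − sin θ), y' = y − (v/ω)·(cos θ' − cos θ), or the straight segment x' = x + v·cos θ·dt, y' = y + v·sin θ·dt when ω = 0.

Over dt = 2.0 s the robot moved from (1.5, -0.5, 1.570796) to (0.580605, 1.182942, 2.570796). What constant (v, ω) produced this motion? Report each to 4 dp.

v = 1.0000, ω = 0.5000

Δθ = 2.570796 − 1.570796 = 1.000000
ω = Δθ/dt = 1.000000/2.0 = 0.5000
R = −Δy/(cos θ' − cos θ) = 2.0000
v = R·ω = 2.0000·0.5000 = 1.0000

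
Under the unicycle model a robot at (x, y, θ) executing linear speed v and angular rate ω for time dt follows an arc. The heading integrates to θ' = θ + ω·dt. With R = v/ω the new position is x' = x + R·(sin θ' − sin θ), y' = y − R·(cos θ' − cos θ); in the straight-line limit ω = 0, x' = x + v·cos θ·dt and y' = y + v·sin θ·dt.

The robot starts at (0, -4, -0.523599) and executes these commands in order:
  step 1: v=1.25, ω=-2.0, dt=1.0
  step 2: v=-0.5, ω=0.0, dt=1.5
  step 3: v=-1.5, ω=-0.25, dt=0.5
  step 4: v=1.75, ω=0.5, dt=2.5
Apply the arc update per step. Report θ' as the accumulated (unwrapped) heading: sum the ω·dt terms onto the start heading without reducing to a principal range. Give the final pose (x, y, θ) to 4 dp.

step 1: θ'=-2.5236 (R=-0.6250) → pose (0.0496, -5.0507, -2.5236)
step 2: θ'=-2.5236 (straight) → pose (0.6609, -4.6161, -2.5236)
step 3: θ'=-2.6486 (R=6.0000) → pose (1.2977, -4.2209, -2.6486)
step 4: θ'=-1.3986 (R=3.5000) → pose (-0.4941, -7.9038, -1.3986)

(-0.4941, -7.9038, -1.3986)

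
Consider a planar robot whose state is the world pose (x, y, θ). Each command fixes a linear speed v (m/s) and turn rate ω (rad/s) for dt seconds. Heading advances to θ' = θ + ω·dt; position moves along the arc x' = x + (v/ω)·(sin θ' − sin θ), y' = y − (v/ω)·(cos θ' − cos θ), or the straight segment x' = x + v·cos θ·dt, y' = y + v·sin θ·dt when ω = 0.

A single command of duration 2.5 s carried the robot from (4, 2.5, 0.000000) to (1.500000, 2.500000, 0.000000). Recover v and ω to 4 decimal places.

Δθ = 0.000000 − 0.000000 = 0.000000
ω = Δθ/dt = 0.000000/2.5 = 0.0000
ω = 0 → v = (Δx·cos θ + Δy·sin θ)/dt = -1.0000

v = -1.0000, ω = 0.0000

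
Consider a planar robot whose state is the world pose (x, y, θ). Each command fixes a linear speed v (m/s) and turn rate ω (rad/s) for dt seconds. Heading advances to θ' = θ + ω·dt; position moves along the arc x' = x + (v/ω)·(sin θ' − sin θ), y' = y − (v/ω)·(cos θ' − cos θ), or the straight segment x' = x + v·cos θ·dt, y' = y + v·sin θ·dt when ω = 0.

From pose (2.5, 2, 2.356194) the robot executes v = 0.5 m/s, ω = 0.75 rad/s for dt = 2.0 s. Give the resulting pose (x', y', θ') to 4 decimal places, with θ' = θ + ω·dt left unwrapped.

θ' = 2.3562 + 0.75·2.0 = 3.8562
R = v/ω = 0.5/0.75 = 0.6667
x' = 2.5 + 0.6667·(sin 3.8562 − sin 2.3562) = 1.5917
y' = 2 − 0.6667·(cos 3.8562 − cos 2.3562) = 2.0322

(1.5917, 2.0322, 3.8562)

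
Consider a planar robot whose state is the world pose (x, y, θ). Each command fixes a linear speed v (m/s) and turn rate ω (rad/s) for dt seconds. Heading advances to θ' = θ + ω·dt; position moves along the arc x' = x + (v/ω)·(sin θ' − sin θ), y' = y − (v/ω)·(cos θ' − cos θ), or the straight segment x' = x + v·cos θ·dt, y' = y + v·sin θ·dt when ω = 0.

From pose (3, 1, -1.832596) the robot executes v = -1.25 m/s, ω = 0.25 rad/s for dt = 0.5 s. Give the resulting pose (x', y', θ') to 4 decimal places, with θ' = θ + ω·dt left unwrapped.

θ' = -1.8326 + 0.25·0.5 = -1.7076
R = v/ω = -1.25/0.25 = -5.0000
x' = 3 + -5.0000·(sin -1.7076 − sin -1.8326) = 3.1237
y' = 1 − -5.0000·(cos -1.7076 − cos -1.8326) = 1.6122

(3.1237, 1.6122, -1.7076)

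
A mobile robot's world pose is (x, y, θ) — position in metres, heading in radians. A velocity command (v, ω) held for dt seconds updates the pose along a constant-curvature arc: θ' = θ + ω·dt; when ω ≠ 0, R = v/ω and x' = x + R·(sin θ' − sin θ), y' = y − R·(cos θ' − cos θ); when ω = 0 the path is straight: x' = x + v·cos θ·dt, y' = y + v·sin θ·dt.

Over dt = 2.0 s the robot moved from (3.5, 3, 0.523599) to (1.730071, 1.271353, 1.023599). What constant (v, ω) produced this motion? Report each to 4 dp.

v = -1.2500, ω = 0.2500

Δθ = 1.023599 − 0.523599 = 0.500000
ω = Δθ/dt = 0.500000/2.0 = 0.2500
R = Δx/(sin θ' − sin θ) = -5.0000
v = R·ω = -5.0000·0.2500 = -1.2500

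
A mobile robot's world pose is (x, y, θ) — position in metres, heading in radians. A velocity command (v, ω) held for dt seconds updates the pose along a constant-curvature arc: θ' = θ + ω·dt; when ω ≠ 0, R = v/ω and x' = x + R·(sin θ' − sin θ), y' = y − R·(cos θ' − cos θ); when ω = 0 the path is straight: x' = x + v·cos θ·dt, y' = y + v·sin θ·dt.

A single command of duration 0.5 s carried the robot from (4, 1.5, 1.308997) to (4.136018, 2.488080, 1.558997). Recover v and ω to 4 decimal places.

Δθ = 1.558997 − 1.308997 = 0.250000
ω = Δθ/dt = 0.250000/0.5 = 0.5000
R = −Δy/(cos θ' − cos θ) = 4.0000
v = R·ω = 4.0000·0.5000 = 2.0000

v = 2.0000, ω = 0.5000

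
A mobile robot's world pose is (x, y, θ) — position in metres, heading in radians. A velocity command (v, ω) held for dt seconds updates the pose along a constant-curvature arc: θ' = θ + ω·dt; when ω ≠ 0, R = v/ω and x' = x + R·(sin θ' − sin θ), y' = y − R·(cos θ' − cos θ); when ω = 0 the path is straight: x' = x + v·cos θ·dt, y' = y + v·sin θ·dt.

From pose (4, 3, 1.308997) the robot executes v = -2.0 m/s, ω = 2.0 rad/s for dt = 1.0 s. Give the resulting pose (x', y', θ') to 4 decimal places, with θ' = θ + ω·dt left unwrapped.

θ' = 1.3090 + 2.0·1.0 = 3.3090
R = v/ω = -2.0/2.0 = -1.0000
x' = 4 + -1.0000·(sin 3.3090 − sin 1.3090) = 5.1325
y' = 3 − -1.0000·(cos 3.3090 − cos 1.3090) = 1.7552

(5.1325, 1.7552, 3.3090)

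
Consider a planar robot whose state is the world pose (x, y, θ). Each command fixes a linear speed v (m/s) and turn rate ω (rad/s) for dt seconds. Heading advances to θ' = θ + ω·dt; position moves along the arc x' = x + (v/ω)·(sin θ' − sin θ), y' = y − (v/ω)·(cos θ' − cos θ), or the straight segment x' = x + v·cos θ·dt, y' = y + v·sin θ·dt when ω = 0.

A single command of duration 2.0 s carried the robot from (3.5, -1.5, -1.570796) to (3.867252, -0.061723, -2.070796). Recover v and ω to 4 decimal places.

v = -0.7500, ω = -0.2500

Δθ = -2.070796 − -1.570796 = -0.500000
ω = Δθ/dt = -0.500000/2.0 = -0.2500
R = −Δy/(cos θ' − cos θ) = 3.0000
v = R·ω = 3.0000·-0.2500 = -0.7500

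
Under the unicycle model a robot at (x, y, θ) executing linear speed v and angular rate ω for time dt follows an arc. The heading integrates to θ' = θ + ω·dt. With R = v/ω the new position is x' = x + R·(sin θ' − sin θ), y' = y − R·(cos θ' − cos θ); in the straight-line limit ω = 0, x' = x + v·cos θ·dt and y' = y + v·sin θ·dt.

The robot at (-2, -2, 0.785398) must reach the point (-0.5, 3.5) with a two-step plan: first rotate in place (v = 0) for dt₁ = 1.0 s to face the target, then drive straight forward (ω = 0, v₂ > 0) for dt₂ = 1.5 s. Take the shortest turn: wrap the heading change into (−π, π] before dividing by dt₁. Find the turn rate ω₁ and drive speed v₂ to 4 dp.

ω₁ = 0.5191, v₂ = 3.8006

heading to target = atan2(3.5−-2, -0.5−-2) = 1.3045
Δθ = wrap(1.3045 − 0.7854) = 0.5191; ω₁ = Δθ/dt₁ = 0.5191
distance = √((-0.5−-2)² + (3.5−-2)²) = 5.7009; v₂ = distance/dt₂ = 3.8006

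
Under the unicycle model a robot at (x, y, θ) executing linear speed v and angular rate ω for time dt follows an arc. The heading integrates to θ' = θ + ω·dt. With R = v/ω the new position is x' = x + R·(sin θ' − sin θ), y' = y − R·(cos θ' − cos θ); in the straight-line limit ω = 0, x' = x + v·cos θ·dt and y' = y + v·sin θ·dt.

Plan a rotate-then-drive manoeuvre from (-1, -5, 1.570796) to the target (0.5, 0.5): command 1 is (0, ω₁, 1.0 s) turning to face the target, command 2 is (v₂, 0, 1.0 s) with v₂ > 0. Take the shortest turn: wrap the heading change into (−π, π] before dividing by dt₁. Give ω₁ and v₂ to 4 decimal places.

ω₁ = -0.2663, v₂ = 5.7009

heading to target = atan2(0.5−-5, 0.5−-1) = 1.3045
Δθ = wrap(1.3045 − 1.5708) = -0.2663; ω₁ = Δθ/dt₁ = -0.2663
distance = √((0.5−-1)² + (0.5−-5)²) = 5.7009; v₂ = distance/dt₂ = 5.7009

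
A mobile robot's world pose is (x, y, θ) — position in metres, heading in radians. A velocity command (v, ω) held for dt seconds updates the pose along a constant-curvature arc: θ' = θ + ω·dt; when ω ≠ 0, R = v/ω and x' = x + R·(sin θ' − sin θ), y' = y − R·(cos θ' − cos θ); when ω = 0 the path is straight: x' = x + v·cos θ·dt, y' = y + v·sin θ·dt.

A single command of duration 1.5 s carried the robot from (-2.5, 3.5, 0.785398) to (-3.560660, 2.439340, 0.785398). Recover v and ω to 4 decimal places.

v = -1.0000, ω = 0.0000

Δθ = 0.785398 − 0.785398 = 0.000000
ω = Δθ/dt = 0.000000/1.5 = 0.0000
ω = 0 → v = (Δx·cos θ + Δy·sin θ)/dt = -1.0000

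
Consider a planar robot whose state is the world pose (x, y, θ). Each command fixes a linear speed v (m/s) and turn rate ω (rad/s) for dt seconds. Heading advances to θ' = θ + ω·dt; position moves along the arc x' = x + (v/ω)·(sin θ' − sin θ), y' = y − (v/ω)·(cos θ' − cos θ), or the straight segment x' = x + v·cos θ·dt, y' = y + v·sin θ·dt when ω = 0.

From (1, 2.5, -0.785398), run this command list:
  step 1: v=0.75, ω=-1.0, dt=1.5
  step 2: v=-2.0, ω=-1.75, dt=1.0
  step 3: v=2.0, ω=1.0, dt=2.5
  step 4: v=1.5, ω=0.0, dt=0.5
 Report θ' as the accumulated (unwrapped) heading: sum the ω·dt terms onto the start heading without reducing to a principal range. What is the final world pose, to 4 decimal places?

step 1: θ'=-2.2854 (R=-0.7500) → pose (1.0362, 1.4782, -2.2854)
step 2: θ'=-4.0354 (R=1.1429) → pose (2.7903, 1.4452, -4.0354)
step 3: θ'=-1.5354 (R=2.0000) → pose (-0.7674, 0.1215, -1.5354)
step 4: θ'=-1.5354 (straight) → pose (-0.7409, -0.6280, -1.5354)

(-0.7409, -0.6280, -1.5354)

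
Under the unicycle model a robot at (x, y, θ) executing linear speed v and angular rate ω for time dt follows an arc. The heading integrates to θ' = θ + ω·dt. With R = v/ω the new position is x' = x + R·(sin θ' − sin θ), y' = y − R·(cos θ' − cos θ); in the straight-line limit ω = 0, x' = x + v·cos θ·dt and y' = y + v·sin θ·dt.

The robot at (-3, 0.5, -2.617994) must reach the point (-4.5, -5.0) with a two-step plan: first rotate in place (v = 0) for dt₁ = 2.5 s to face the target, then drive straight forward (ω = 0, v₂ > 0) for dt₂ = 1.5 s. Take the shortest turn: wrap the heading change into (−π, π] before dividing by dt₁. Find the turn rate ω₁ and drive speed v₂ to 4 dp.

heading to target = atan2(-5−0.5, -4.5−-3) = -1.8370
Δθ = wrap(-1.8370 − -2.6180) = 0.7809; ω₁ = Δθ/dt₁ = 0.3124
distance = √((-4.5−-3)² + (-5−0.5)²) = 5.7009; v₂ = distance/dt₂ = 3.8006

ω₁ = 0.3124, v₂ = 3.8006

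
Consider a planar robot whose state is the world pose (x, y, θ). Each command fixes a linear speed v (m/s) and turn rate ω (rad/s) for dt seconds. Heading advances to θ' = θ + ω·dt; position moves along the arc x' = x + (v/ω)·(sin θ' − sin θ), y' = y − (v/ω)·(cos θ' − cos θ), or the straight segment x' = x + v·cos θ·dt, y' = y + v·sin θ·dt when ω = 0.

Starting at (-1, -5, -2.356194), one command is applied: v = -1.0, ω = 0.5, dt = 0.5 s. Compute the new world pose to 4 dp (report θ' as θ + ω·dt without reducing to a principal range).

(-0.6941, -4.6062, -2.1062)

θ' = -2.3562 + 0.5·0.5 = -2.1062
R = v/ω = -1.0/0.5 = -2.0000
x' = -1 + -2.0000·(sin -2.1062 − sin -2.3562) = -0.6941
y' = -5 − -2.0000·(cos -2.1062 − cos -2.3562) = -4.6062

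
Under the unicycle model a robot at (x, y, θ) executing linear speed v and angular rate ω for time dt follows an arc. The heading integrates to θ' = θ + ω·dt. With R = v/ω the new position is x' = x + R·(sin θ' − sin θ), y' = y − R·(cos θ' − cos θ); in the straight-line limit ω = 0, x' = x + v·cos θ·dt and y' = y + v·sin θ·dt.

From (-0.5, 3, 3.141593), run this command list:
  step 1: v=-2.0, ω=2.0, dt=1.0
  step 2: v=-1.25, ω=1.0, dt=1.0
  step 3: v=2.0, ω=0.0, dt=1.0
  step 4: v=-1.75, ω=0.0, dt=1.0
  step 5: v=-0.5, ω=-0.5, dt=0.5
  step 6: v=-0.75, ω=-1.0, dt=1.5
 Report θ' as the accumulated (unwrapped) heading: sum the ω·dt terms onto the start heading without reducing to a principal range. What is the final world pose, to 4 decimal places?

(-0.9695, 6.0936, 4.3916)

step 1: θ'=5.1416 (R=-1.0000) → pose (0.4093, 4.4161, 5.1416)
step 2: θ'=6.1416 (R=-1.2500) → pose (-0.5509, 5.1335, 6.1416)
step 3: θ'=6.1416 (straight) → pose (1.4291, 4.8512, 6.1416)
step 4: θ'=6.1416 (straight) → pose (-0.3034, 5.0982, 6.1416)
step 5: θ'=5.8916 (R=1.0000) → pose (-0.5440, 5.1639, 5.8916)
step 6: θ'=4.3916 (R=0.7500) → pose (-0.9695, 6.0936, 4.3916)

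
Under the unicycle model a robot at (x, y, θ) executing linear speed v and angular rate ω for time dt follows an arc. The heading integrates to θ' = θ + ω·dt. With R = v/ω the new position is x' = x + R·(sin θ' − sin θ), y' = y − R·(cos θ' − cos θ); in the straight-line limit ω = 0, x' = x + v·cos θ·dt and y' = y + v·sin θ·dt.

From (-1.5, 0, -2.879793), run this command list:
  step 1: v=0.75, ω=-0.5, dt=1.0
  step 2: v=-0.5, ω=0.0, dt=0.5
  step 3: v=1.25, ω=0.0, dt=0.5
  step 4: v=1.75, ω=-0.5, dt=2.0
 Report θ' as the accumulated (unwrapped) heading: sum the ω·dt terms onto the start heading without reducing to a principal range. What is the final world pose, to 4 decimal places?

(-5.0889, 2.3382, -4.3798)

step 1: θ'=-3.3798 (R=-1.5000) → pose (-2.2422, -0.0088, -3.3798)
step 2: θ'=-3.3798 (straight) → pose (-1.9992, -0.0677, -3.3798)
step 3: θ'=-3.3798 (straight) → pose (-2.6066, 0.0797, -3.3798)
step 4: θ'=-4.3798 (R=-3.5000) → pose (-5.0889, 2.3382, -4.3798)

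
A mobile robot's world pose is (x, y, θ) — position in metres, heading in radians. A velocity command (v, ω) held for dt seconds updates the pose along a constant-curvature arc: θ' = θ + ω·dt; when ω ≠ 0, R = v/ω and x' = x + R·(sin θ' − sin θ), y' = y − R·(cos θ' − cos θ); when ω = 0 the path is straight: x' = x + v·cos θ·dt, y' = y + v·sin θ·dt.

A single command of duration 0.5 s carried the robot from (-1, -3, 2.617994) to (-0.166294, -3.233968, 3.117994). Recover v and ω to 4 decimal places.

v = -1.7500, ω = 1.0000

Δθ = 3.117994 − 2.617994 = 0.500000
ω = Δθ/dt = 0.500000/0.5 = 1.0000
R = Δx/(sin θ' − sin θ) = -1.7500
v = R·ω = -1.7500·1.0000 = -1.7500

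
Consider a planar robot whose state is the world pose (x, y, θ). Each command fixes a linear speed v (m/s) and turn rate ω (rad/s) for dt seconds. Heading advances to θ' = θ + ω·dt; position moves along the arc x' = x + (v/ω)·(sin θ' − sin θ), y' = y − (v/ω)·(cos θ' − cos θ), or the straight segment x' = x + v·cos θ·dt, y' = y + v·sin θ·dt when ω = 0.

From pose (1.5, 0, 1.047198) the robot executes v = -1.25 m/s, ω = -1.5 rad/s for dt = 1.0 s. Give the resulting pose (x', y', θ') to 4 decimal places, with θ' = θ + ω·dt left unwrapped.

θ' = 1.0472 + -1.5·1.0 = -0.4528
R = v/ω = -1.25/-1.5 = 0.8333
x' = 1.5 + 0.8333·(sin -0.4528 − sin 1.0472) = 0.4137
y' = 0 − 0.8333·(cos -0.4528 − cos 1.0472) = -0.3327

(0.4137, -0.3327, -0.4528)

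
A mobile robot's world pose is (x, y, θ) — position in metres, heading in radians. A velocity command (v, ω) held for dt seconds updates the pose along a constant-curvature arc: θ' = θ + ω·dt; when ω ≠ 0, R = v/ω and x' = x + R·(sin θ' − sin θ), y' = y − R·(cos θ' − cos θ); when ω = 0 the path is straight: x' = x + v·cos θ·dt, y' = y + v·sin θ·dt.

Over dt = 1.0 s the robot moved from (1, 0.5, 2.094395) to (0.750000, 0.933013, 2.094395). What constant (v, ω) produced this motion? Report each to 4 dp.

Δθ = 2.094395 − 2.094395 = 0.000000
ω = Δθ/dt = 0.000000/1.0 = 0.0000
ω = 0 → v = (Δx·cos θ + Δy·sin θ)/dt = 0.5000

v = 0.5000, ω = 0.0000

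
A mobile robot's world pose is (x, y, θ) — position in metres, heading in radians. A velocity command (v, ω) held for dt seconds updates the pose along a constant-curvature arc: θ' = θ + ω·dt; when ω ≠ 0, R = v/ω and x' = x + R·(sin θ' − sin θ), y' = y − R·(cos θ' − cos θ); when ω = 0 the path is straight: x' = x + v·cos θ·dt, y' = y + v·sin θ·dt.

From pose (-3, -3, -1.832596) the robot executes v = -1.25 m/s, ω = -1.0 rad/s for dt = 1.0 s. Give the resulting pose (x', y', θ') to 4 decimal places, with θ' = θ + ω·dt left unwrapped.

(-2.1727, -2.1327, -2.8326)

θ' = -1.8326 + -1.0·1.0 = -2.8326
R = v/ω = -1.25/-1.0 = 1.2500
x' = -3 + 1.2500·(sin -2.8326 − sin -1.8326) = -2.1727
y' = -3 − 1.2500·(cos -2.8326 − cos -1.8326) = -2.1327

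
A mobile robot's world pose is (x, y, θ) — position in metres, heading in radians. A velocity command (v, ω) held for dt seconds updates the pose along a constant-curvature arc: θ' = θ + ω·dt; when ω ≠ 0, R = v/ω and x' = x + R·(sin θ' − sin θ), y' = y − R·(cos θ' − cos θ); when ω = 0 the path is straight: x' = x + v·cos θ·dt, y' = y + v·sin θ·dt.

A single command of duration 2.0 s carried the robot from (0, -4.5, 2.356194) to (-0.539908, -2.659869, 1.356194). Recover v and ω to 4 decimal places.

Δθ = 1.356194 − 2.356194 = -1.000000
ω = Δθ/dt = -1.000000/2.0 = -0.5000
R = −Δy/(cos θ' − cos θ) = -2.0000
v = R·ω = -2.0000·-0.5000 = 1.0000

v = 1.0000, ω = -0.5000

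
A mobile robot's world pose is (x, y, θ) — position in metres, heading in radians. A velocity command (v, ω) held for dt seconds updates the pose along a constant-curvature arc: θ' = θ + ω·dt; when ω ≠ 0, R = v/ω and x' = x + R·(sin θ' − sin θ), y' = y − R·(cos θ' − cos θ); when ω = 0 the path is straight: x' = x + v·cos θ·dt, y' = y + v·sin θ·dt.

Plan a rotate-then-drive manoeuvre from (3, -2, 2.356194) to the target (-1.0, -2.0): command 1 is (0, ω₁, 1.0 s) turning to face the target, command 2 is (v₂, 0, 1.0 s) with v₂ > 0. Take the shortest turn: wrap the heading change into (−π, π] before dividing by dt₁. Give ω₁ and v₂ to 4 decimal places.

heading to target = atan2(-2−-2, -1−3) = 3.1416
Δθ = wrap(3.1416 − 2.3562) = 0.7854; ω₁ = Δθ/dt₁ = 0.7854
distance = √((-1−3)² + (-2−-2)²) = 4.0000; v₂ = distance/dt₂ = 4.0000

ω₁ = 0.7854, v₂ = 4.0000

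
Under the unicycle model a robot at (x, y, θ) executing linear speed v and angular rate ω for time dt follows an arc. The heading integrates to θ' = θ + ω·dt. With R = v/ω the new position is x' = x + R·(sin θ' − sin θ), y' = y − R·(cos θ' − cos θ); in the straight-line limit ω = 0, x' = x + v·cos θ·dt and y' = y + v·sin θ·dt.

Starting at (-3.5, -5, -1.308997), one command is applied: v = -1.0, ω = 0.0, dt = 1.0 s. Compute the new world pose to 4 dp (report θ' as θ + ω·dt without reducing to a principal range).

(-3.7588, -4.0341, -1.3090)

θ' = -1.3090 + 0.0·1.0 = -1.3090
ω = 0 → straight: x' = -3.5 + -1.0·cos(-1.3090)·1.0 = -3.7588
y' = -5 + -1.0·sin(-1.3090)·1.0 = -4.0341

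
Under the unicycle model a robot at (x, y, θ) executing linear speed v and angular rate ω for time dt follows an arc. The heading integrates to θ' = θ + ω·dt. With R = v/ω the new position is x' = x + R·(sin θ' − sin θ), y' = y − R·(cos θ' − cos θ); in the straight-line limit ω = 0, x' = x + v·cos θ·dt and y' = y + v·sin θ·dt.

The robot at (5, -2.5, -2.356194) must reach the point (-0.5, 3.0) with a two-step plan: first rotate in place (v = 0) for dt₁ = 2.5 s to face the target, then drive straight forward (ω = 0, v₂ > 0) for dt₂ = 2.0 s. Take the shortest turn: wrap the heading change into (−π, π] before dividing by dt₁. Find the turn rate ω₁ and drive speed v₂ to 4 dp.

heading to target = atan2(3−-2.5, -0.5−5) = 2.3562
Δθ = wrap(2.3562 − -2.3562) = -1.5708; ω₁ = Δθ/dt₁ = -0.6283
distance = √((-0.5−5)² + (3−-2.5)²) = 7.7782; v₂ = distance/dt₂ = 3.8891

ω₁ = -0.6283, v₂ = 3.8891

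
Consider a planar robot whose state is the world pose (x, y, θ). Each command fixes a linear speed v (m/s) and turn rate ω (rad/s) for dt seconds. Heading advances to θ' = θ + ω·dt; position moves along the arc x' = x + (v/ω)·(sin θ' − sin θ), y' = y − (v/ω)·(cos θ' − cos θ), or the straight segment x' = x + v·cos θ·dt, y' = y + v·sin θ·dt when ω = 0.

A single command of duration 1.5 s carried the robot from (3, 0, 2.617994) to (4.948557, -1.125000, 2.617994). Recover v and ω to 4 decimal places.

v = -1.5000, ω = 0.0000

Δθ = 2.617994 − 2.617994 = 0.000000
ω = Δθ/dt = 0.000000/1.5 = 0.0000
ω = 0 → v = (Δx·cos θ + Δy·sin θ)/dt = -1.5000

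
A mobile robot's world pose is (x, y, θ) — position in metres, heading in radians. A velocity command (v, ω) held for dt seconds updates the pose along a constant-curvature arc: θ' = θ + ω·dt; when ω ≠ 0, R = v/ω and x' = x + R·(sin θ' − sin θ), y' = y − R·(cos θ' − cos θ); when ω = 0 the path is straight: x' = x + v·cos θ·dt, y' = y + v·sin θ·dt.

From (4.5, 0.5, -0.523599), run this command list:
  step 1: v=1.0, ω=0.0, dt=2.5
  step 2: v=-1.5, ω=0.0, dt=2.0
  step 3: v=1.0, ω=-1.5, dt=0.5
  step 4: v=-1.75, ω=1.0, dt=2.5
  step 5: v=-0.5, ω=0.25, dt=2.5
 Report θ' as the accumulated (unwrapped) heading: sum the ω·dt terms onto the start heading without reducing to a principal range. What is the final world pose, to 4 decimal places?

step 1: θ'=-0.5236 (straight) → pose (6.6651, -0.7500, -0.5236)
step 2: θ'=-0.5236 (straight) → pose (4.0670, 0.7500, -0.5236)
step 3: θ'=-1.2736 (R=-0.6667) → pose (4.3711, 0.3679, -1.2736)
step 4: θ'=1.2264 (R=-1.7500) → pose (1.0506, 0.4463, 1.2264)
step 5: θ'=1.8514 (R=-2.0000) → pose (1.0114, -0.7829, 1.8514)

(1.0114, -0.7829, 1.8514)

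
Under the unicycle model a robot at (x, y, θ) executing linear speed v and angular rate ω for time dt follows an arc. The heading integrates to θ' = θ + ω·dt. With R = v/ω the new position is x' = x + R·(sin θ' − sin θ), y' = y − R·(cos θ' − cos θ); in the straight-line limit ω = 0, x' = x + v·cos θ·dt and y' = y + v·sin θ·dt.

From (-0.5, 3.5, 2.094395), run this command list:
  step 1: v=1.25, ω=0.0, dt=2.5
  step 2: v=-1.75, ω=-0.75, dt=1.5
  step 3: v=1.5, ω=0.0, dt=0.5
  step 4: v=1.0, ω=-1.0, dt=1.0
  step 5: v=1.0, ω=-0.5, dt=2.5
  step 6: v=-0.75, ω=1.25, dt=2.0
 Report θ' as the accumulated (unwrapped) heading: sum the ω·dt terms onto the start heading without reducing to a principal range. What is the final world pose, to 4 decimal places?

(-0.1629, 3.3797, 1.2194)

step 1: θ'=2.0944 (straight) → pose (-2.0625, 6.2063, 2.0944)
step 2: θ'=0.9694 (R=2.3333) → pose (-2.1593, 3.7195, 0.9694)
step 3: θ'=0.9694 (straight) → pose (-1.7349, 4.3379, 0.9694)
step 4: θ'=-0.0306 (R=-1.0000) → pose (-0.8798, 4.7716, -0.0306)
step 5: θ'=-1.2806 (R=-2.0000) → pose (0.9754, 3.3448, -1.2806)
step 6: θ'=1.2194 (R=-0.6000) → pose (-0.1629, 3.3797, 1.2194)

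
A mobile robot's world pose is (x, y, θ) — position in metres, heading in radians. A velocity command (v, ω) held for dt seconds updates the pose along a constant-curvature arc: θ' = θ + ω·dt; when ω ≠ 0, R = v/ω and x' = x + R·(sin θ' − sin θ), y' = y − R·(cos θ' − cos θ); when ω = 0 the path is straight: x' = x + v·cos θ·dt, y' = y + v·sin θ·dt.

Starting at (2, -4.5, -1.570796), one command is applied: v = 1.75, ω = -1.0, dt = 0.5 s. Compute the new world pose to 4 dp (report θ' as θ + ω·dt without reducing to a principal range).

(1.7858, -5.3390, -2.0708)

θ' = -1.5708 + -1.0·0.5 = -2.0708
R = v/ω = 1.75/-1.0 = -1.7500
x' = 2 + -1.7500·(sin -2.0708 − sin -1.5708) = 1.7858
y' = -4.5 − -1.7500·(cos -2.0708 − cos -1.5708) = -5.3390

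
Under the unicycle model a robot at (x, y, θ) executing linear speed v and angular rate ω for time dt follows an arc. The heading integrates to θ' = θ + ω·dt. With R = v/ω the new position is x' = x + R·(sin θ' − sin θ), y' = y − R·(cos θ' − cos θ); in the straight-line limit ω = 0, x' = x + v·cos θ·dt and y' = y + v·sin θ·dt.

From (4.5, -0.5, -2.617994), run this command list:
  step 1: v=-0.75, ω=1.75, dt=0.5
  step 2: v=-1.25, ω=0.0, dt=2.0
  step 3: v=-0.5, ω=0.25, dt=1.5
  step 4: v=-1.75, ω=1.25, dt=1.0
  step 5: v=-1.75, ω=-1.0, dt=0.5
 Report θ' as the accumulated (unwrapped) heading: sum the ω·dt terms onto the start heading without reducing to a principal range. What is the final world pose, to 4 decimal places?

(3.1105, 4.4261, -0.6180)

step 1: θ'=-1.7430 (R=-0.4286) → pose (4.7079, -0.2023, -1.7430)
step 2: θ'=-1.7430 (straight) → pose (5.1363, 2.2607, -1.7430)
step 3: θ'=-1.3680 (R=-2.0000) → pose (5.1249, 3.0063, -1.3680)
step 4: θ'=-0.1180 (R=-1.4000) → pose (3.9184, 4.1146, -0.1180)
step 5: θ'=-0.6180 (R=1.7500) → pose (3.1105, 4.4261, -0.6180)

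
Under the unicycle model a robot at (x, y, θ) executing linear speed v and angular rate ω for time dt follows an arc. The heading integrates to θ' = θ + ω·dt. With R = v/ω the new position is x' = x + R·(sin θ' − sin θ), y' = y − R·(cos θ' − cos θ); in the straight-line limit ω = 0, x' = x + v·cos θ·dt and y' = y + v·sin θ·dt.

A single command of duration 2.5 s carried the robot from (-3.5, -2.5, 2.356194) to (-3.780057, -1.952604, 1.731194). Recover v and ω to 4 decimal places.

v = 0.2500, ω = -0.2500

Δθ = 1.731194 − 2.356194 = -0.625000
ω = Δθ/dt = -0.625000/2.5 = -0.2500
R = −Δy/(cos θ' − cos θ) = -1.0000
v = R·ω = -1.0000·-0.2500 = 0.2500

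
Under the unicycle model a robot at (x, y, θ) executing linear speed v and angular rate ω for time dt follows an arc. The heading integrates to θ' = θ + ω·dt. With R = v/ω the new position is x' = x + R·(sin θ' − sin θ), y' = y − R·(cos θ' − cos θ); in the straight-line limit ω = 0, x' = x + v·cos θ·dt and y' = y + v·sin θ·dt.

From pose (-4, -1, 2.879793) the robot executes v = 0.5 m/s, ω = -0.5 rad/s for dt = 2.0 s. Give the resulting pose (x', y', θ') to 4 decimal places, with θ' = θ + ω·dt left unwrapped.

θ' = 2.8798 + -0.5·2.0 = 1.8798
R = v/ω = 0.5/-0.5 = -1.0000
x' = -4 + -1.0000·(sin 1.8798 − sin 2.8798) = -4.6938
y' = -1 − -1.0000·(cos 1.8798 − cos 2.8798) = -0.3382

(-4.6938, -0.3382, 1.8798)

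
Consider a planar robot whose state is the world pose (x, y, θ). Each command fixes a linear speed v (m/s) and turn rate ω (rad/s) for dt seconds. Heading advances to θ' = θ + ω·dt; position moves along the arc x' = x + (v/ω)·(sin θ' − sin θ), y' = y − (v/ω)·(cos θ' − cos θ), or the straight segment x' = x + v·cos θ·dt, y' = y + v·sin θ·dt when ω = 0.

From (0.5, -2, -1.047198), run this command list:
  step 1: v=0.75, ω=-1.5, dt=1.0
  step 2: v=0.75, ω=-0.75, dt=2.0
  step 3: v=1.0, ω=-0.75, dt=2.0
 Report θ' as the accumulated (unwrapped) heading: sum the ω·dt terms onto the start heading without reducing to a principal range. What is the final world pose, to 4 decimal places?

step 1: θ'=-2.5472 (R=-0.5000) → pose (0.3470, -2.6642, -2.5472)
step 2: θ'=-4.0472 (R=-1.0000) → pose (-0.9998, -2.4530, -4.0472)
step 3: θ'=-5.5472 (R=-1.3333) → pose (-0.8458, -0.6418, -5.5472)

(-0.8458, -0.6418, -5.5472)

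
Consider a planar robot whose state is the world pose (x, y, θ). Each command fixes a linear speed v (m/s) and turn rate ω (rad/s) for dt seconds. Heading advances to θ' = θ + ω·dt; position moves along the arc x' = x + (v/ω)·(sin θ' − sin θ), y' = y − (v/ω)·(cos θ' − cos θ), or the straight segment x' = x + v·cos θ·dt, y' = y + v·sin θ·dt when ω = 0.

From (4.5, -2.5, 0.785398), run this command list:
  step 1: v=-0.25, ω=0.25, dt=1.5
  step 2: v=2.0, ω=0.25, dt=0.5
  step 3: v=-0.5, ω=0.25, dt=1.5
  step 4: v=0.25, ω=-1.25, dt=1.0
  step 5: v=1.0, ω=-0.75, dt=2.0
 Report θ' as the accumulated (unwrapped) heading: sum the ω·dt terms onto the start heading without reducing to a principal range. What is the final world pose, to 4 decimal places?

step 1: θ'=1.1604 (R=-1.0000) → pose (4.2901, -2.8081, 1.1604)
step 2: θ'=1.2854 (R=8.0000) → pose (4.6308, -1.8687, 1.2854)
step 3: θ'=1.6604 (R=-2.0000) → pose (4.5580, -2.6107, 1.6604)
step 4: θ'=0.4104 (R=-0.2000) → pose (4.6774, -2.4094, 0.4104)
step 5: θ'=-1.0896 (R=-1.3333) → pose (6.3913, -3.0149, -1.0896)

(6.3913, -3.0149, -1.0896)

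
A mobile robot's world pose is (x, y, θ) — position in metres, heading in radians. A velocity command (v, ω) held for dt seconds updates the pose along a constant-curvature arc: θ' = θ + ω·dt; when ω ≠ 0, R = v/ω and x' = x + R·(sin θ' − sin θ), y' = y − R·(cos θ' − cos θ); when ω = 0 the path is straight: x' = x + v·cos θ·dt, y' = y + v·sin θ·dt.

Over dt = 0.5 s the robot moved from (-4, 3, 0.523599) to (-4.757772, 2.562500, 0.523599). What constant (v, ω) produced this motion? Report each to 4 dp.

v = -1.7500, ω = 0.0000

Δθ = 0.523599 − 0.523599 = 0.000000
ω = Δθ/dt = 0.000000/0.5 = 0.0000
ω = 0 → v = (Δx·cos θ + Δy·sin θ)/dt = -1.7500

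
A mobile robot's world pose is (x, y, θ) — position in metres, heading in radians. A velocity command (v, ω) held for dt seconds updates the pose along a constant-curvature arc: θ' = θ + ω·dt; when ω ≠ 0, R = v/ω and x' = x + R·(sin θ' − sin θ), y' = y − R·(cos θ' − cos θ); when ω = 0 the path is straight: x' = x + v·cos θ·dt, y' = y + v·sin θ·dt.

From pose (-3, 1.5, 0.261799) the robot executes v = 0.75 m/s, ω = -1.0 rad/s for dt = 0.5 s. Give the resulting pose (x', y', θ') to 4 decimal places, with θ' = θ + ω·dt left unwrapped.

(-2.6289, 1.5044, -0.2382)

θ' = 0.2618 + -1.0·0.5 = -0.2382
R = v/ω = 0.75/-1.0 = -0.7500
x' = -3 + -0.7500·(sin -0.2382 − sin 0.2618) = -2.6289
y' = 1.5 − -0.7500·(cos -0.2382 − cos 0.2618) = 1.5044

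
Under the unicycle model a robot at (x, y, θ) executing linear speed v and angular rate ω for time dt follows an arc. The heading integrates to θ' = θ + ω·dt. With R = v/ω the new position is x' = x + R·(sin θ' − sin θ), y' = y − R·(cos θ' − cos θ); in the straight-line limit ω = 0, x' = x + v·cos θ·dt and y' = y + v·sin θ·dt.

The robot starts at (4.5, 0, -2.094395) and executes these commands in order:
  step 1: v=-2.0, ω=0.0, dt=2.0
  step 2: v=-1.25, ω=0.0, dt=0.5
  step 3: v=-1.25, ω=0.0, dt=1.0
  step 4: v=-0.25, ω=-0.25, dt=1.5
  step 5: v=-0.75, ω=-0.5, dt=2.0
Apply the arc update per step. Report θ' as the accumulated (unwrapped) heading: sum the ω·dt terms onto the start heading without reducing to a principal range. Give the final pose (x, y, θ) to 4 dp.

(9.0978, 5.6168, -3.4694)

step 1: θ'=-2.0944 (straight) → pose (6.5000, 3.4641, -2.0944)
step 2: θ'=-2.0944 (straight) → pose (6.8125, 4.0054, -2.0944)
step 3: θ'=-2.0944 (straight) → pose (7.4375, 5.0879, -2.0944)
step 4: θ'=-2.4694 (R=1.0000) → pose (7.6808, 5.3704, -2.4694)
step 5: θ'=-3.4694 (R=1.5000) → pose (9.0978, 5.6168, -3.4694)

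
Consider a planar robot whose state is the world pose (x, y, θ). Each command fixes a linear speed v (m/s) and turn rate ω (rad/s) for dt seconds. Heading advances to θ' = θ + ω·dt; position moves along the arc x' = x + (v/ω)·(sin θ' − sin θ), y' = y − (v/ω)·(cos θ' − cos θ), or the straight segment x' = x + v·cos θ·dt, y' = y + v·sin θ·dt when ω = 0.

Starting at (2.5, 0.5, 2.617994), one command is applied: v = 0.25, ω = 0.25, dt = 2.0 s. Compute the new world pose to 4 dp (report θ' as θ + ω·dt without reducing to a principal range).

(2.0236, 0.6337, 3.1180)

θ' = 2.6180 + 0.25·2.0 = 3.1180
R = v/ω = 0.25/0.25 = 1.0000
x' = 2.5 + 1.0000·(sin 3.1180 − sin 2.6180) = 2.0236
y' = 0.5 − 1.0000·(cos 3.1180 − cos 2.6180) = 0.6337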